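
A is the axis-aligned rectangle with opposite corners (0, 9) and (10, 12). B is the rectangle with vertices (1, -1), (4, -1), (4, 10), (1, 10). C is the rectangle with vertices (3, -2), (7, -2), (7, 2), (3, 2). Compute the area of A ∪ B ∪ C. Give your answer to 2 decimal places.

73.00

By inclusion–exclusion:
Individual areas: |A| = 30, |B| = 33, |C| = 16.
|A∩B|: x∈[1,4], y∈[9,10] → 3·1 = 3.
|A∩C| = 0 (no overlap).
|B∩C|: x∈[3,4], y∈[-1,2] → 1·3 = 3.
|A∩B∩C| = 0.
|A ∪ B ∪ C| = 79 − 6 + 0 = 73.00.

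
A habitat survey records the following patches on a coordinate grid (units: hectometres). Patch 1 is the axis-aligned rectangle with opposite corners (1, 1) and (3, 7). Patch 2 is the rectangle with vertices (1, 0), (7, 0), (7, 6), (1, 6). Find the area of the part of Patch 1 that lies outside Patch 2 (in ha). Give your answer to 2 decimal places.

2.00

|Patch 1∩Patch 2|: x∈[1,3], y∈[1,6] → 2·5 = 10.
|Patch 1| = 12.
|Patch 1 ∖ Patch 2| = |Patch 1| − |Patch 1∩Patch 2| = 12 − 10 = 2.00.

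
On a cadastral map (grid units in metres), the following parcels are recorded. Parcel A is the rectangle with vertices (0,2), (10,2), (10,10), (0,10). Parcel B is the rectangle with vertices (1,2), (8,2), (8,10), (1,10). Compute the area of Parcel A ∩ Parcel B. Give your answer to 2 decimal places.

|Parcel A∩Parcel B|: x∈[1,8], y∈[2,10] → 7·8 = 56.

56.00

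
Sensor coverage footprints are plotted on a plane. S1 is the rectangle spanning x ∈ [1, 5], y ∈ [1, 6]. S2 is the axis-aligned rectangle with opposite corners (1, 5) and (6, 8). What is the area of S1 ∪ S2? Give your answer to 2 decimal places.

By inclusion–exclusion:
Individual areas: |S1| = 20, |S2| = 15.
|S1∩S2|: x∈[1,5], y∈[5,6] → 4·1 = 4.
|S1 ∪ S2| = 35 − 4 = 31.00.

31.00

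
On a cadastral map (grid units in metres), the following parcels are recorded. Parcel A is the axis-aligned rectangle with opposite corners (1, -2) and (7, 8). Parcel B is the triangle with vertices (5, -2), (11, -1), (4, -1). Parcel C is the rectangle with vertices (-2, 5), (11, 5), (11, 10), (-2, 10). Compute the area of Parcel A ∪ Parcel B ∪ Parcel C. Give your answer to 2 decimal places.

108.33

By inclusion–exclusion:
Individual areas: |Parcel A| = 60, |Parcel B| = 3.5, |Parcel C| = 65.
|Parcel A∩Parcel B| = 2.1667.
|Parcel A∩Parcel C|: x∈[1,7], y∈[5,8] → 6·3 = 18.
|Parcel B∩Parcel C| = 0.
|Parcel A∩Parcel B∩Parcel C| = 0.
|Parcel A ∪ Parcel B ∪ Parcel C| = 128.5 − 20.1667 + 0 = 108.33.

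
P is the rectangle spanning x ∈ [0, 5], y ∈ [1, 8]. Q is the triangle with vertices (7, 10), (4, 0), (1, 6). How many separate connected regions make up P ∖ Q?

2

P ∖ Q splits into 2 disjoint pieces (area 0.8167, area 16.25).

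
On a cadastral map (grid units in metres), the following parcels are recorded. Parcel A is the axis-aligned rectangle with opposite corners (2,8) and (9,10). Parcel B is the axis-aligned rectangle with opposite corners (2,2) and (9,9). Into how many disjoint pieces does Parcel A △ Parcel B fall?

Parcel A △ Parcel B splits into 2 disjoint pieces (area 7, area 42).

2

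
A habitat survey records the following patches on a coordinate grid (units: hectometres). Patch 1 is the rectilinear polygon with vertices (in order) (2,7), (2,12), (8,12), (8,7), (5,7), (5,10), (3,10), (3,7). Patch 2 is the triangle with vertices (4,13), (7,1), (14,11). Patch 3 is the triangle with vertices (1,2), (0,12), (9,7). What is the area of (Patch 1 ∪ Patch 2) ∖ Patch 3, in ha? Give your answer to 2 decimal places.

|Patch 1 ∪ Patch 2| = 65.5.
|(Patch 1 ∪ Patch 2) ∩ Patch 3| = 11.4735.
|(Patch 1 ∪ Patch 2) ∖ Patch 3| = 65.5 − 11.4735 = 54.03.

54.03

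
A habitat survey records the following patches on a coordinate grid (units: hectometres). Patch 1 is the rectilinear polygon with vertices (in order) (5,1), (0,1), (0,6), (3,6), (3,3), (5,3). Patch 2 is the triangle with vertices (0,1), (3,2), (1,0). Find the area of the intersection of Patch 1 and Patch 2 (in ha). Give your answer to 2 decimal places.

1.00

The intersection is the polygon with vertices (0,1), (3,2), (2,1).
By the shoelace formula its area is 1.00.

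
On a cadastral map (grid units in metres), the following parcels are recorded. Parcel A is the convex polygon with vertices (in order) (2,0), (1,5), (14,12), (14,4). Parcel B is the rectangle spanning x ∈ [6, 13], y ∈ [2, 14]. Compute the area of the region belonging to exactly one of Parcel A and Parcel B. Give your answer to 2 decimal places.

|Parcel A| = 84, |Parcel B| = 84, |Parcel A∩Parcel B| = 48.8718.
|Parcel A △ Parcel B| = |Parcel A| + |Parcel B| − 2·|Parcel A∩Parcel B| = 84 + 84 − 97.7436 = 70.26.

70.26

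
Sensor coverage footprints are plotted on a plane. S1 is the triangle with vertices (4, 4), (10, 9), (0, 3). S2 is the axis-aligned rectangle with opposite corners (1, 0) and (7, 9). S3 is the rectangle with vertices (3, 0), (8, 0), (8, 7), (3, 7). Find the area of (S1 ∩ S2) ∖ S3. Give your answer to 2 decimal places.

1.43

|S1 ∩ S2| = 5.775.
|(S1 ∩ S2) ∩ S3| = 4.3417.
|(S1 ∩ S2) ∖ S3| = 5.775 − 4.3417 = 1.43.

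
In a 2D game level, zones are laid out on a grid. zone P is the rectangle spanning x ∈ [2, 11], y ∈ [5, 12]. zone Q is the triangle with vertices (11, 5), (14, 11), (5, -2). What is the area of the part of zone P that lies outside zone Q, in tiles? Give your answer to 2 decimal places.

62.04

|zone P| = 63, |zone P∩zone Q| = 0.9615.
|zone P ∖ zone Q| = |zone P| − |zone P∩zone Q| = 63 − 0.9615 = 62.04.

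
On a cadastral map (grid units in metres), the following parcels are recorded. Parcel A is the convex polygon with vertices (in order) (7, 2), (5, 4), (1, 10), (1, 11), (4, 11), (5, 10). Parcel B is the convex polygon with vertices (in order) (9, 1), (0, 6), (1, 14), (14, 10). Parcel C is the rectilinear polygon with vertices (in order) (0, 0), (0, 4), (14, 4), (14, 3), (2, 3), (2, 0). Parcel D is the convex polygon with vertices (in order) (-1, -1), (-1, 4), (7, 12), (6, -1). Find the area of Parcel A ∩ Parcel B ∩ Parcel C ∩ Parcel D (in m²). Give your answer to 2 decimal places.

0.85

The intersection is the polygon with vertices (6,3), (5,4), (6.385,4), (6.308,3).
By the shoelace formula its area is 0.85.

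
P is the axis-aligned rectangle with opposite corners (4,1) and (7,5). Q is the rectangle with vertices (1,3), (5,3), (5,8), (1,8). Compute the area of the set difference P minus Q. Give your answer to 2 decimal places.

|P∩Q|: x∈[4,5], y∈[3,5] → 1·2 = 2.
|P| = 12.
|P ∖ Q| = |P| − |P∩Q| = 12 − 2 = 10.00.

10.00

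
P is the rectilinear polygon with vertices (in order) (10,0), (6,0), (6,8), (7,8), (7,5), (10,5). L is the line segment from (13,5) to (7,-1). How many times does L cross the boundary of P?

2

The segment meets the boundary at (8,0), (10,2).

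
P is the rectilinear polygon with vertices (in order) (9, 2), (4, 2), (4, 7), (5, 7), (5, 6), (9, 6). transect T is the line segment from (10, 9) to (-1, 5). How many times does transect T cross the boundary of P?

The segment meets the boundary at (4,6.818), (4.5,7).

2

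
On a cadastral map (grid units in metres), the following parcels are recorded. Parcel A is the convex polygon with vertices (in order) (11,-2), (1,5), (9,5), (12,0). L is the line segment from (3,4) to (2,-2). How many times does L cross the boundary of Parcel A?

1

The segment meets the boundary at (2.94,3.642).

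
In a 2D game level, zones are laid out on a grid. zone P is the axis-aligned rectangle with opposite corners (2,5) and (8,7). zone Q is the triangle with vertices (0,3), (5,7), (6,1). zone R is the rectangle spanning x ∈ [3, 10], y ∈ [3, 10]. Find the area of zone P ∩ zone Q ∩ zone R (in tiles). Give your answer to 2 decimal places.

2.73

The intersection is the polygon with vertices (5,7), (5.333,5), (3,5), (3,5.4).
By the shoelace formula its area is 2.73.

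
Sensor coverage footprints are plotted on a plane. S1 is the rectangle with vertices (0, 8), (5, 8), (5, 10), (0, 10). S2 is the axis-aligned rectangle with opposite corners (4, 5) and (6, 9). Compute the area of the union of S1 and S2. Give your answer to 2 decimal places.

By inclusion–exclusion:
Individual areas: |S1| = 10, |S2| = 8.
|S1∩S2|: x∈[4,5], y∈[8,9] → 1·1 = 1.
|S1 ∪ S2| = 18 − 1 = 17.00.

17.00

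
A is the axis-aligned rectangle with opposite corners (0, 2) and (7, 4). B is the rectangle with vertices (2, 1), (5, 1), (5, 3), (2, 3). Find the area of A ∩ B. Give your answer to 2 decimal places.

|A∩B|: x∈[2,5], y∈[2,3] → 3·1 = 3.

3.00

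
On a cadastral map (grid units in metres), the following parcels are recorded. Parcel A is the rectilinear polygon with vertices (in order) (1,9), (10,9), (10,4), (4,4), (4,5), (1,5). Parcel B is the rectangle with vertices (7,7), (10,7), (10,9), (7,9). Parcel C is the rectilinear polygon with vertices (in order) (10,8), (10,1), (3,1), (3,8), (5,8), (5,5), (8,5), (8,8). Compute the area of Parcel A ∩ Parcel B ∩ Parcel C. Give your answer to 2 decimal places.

2.00

The intersection is the polygon with vertices (10,7), (8,7), (8,8), (10,8).
By the shoelace formula its area is 2.00.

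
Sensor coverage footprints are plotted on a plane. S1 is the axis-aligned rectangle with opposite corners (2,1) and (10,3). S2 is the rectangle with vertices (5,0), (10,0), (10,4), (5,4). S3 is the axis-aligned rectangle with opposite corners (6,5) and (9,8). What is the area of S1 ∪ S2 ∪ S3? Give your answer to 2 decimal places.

By inclusion–exclusion:
Individual areas: |S1| = 16, |S2| = 20, |S3| = 9.
|S1∩S2|: x∈[5,10], y∈[1,3] → 5·2 = 10.
|S1∩S3| = 0 (no overlap).
|S2∩S3| = 0 (no overlap).
|S1∩S2∩S3| = 0.
|S1 ∪ S2 ∪ S3| = 45 − 10 + 0 = 35.00.

35.00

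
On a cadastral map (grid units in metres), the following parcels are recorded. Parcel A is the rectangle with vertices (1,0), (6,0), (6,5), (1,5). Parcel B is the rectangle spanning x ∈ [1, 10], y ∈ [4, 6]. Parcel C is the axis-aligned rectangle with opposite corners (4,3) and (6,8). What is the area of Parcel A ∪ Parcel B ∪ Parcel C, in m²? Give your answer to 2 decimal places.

42.00

By inclusion–exclusion:
Individual areas: |Parcel A| = 25, |Parcel B| = 18, |Parcel C| = 10.
|Parcel A∩Parcel B|: x∈[1,6], y∈[4,5] → 5·1 = 5.
|Parcel A∩Parcel C|: x∈[4,6], y∈[3,5] → 2·2 = 4.
|Parcel B∩Parcel C|: x∈[4,6], y∈[4,6] → 2·2 = 4.
|Parcel A∩Parcel B∩Parcel C| = 2.
|Parcel A ∪ Parcel B ∪ Parcel C| = 53 − 13 + 2 = 42.00.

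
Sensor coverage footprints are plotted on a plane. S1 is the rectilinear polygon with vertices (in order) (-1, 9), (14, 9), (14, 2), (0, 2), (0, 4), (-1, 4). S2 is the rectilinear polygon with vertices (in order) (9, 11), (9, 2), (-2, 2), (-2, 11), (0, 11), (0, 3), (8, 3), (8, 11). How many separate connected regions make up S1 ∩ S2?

2

S1 ∩ S2 splits into 2 disjoint pieces (area 5, area 15).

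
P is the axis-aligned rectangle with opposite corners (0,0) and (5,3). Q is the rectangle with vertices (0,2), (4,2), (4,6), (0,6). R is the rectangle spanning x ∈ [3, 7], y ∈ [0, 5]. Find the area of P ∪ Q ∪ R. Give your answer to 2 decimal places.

By inclusion–exclusion:
Individual areas: |P| = 15, |Q| = 16, |R| = 20.
|P∩Q|: x∈[0,4], y∈[2,3] → 4·1 = 4.
|P∩R|: x∈[3,5], y∈[0,3] → 2·3 = 6.
|Q∩R|: x∈[3,4], y∈[2,5] → 1·3 = 3.
|P∩Q∩R| = 1.
|P ∪ Q ∪ R| = 51 − 13 + 1 = 39.00.

39.00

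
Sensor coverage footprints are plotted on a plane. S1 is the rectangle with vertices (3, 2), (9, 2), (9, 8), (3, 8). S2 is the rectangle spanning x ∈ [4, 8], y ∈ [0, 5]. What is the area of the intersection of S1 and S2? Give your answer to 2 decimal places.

12.00

|S1∩S2|: x∈[4,8], y∈[2,5] → 4·3 = 12.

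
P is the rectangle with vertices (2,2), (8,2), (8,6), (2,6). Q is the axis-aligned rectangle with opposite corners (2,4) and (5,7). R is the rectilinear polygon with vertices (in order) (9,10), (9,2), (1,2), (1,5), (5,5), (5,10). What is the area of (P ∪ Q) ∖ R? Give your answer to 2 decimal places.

|P ∪ Q| = 27.
|(P ∪ Q) ∩ R| = 21.
|(P ∪ Q) ∖ R| = 27 − 21 = 6.00.

6.00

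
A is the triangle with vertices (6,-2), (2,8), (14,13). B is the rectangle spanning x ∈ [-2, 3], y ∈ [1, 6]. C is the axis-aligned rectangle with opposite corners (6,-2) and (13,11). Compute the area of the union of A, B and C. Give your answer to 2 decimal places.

143.02

By inclusion–exclusion:
Individual areas: |A| = 70, |B| = 25, |C| = 91.
|A∩B| = 0.05.
|A∩C| = 42.9333.
|B∩C| = 0 (no overlap).
|A∩B∩C| = 0.
|A ∪ B ∪ C| = 186 − 42.9833 + 0 = 143.02.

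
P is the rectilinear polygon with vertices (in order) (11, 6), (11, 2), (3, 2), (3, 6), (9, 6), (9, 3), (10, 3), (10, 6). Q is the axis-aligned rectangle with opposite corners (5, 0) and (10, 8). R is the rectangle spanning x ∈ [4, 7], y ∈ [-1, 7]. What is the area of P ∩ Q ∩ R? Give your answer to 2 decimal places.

8.00

The intersection is the polygon with vertices (5,6), (7,6), (7,2), (5,2).
By the shoelace formula its area is 8.00.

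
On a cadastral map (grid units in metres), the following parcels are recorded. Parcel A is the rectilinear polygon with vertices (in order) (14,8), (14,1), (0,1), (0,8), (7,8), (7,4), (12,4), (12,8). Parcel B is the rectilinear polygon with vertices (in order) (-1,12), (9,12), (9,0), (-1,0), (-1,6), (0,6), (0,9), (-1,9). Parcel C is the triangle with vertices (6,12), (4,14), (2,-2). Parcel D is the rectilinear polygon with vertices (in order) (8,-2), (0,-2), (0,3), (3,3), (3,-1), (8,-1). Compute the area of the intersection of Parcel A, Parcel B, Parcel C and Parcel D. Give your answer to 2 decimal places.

The intersection is the polygon with vertices (2.857,1), (2.375,1), (2.625,3), (3,3), (3,1.5).
By the shoelace formula its area is 0.96.

0.96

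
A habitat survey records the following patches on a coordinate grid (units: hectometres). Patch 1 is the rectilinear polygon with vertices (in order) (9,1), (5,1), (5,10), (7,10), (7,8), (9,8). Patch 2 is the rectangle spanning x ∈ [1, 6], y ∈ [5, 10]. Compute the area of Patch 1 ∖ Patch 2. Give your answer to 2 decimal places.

27.00

|Patch 1| = 32, |Patch 1∩Patch 2| = 5.
|Patch 1 ∖ Patch 2| = |Patch 1| − |Patch 1∩Patch 2| = 32 − 5 = 27.00.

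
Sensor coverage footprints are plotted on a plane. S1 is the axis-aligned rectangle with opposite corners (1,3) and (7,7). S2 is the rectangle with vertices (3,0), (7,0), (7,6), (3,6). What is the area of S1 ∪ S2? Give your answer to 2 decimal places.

36.00

By inclusion–exclusion:
Individual areas: |S1| = 24, |S2| = 24.
|S1∩S2|: x∈[3,7], y∈[3,6] → 4·3 = 12.
|S1 ∪ S2| = 48 − 12 = 36.00.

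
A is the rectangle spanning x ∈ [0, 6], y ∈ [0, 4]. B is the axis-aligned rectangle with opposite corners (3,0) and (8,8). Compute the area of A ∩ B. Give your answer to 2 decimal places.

|A∩B|: x∈[3,6], y∈[0,4] → 3·4 = 12.

12.00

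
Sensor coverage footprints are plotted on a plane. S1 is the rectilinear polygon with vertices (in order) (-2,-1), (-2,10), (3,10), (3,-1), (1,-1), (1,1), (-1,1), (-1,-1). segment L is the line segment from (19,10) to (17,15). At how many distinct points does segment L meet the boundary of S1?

0

The segment lies entirely outside S1 and never meets its boundary.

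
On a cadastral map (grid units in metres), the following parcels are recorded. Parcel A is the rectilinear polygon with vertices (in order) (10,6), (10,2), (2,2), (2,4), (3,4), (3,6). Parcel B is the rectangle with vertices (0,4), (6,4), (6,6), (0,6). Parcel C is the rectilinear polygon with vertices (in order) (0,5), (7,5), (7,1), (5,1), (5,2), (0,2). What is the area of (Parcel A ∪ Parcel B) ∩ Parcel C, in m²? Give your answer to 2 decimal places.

17.00

The region (Parcel A ∪ Parcel B) ∩ Parcel C is the polygon with vertices (5,2), (2,2), (2,4), (0,4), (0,5), (7,5), (7,2).
By the shoelace formula its area is 17.00.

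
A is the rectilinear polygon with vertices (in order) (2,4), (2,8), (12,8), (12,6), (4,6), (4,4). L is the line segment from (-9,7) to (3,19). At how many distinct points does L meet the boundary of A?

0

The segment lies entirely outside A and never meets its boundary.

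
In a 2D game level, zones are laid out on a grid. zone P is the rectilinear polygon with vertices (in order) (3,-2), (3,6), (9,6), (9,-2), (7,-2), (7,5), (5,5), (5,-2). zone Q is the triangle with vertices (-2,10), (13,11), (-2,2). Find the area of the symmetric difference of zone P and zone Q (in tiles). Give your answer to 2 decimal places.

|zone P| = 34, |zone Q| = 60, |zone P∩zone Q| = 0.8333.
|zone P △ zone Q| = |zone P| + |zone Q| − 2·|zone P∩zone Q| = 34 + 60 − 1.6667 = 92.33.

92.33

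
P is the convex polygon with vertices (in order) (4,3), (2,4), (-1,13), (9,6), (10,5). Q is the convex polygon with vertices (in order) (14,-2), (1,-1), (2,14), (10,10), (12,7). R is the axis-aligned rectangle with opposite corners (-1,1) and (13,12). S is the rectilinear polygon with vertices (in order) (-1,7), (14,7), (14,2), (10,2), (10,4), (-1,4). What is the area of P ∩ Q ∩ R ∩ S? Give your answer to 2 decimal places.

The intersection is the polygon with vertices (1.533,7), (7.571,7), (9,6), (10,5), (7,4), (2,4), (1.444,5.667).
By the shoelace formula its area is 21.43.

21.43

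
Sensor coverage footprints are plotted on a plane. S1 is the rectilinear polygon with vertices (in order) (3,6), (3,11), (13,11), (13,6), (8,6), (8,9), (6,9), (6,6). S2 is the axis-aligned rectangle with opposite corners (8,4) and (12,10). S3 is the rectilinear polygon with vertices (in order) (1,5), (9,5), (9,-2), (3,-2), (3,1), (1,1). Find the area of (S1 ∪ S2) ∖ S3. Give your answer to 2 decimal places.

|S1 ∪ S2| = 52.
|(S1 ∪ S2) ∩ S3| = 1.
|(S1 ∪ S2) ∖ S3| = 52 − 1 = 51.00.

51.00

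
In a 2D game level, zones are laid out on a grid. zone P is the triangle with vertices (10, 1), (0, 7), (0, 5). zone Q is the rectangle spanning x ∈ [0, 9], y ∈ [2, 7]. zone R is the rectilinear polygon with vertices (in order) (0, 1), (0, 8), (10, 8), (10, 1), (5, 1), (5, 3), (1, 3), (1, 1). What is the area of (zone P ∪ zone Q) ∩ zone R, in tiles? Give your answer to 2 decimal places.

41.42

|zone P ∪ zone Q| = 45.4167.
|(zone P ∪ zone Q) ∩ zone R| = 41.42.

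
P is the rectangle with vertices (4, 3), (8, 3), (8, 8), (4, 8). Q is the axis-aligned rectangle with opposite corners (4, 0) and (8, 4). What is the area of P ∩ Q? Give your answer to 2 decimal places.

4.00

|P∩Q|: x∈[4,8], y∈[3,4] → 4·1 = 4.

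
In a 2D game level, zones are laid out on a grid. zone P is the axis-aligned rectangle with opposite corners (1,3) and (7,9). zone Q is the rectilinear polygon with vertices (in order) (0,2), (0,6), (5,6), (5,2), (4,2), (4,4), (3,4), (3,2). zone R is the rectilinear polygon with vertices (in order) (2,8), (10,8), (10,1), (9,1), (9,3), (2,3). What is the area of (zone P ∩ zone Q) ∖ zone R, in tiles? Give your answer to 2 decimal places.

3.00

|zone P ∩ zone Q| = 11.
|(zone P ∩ zone Q) ∩ zone R| = 8.
|(zone P ∩ zone Q) ∖ zone R| = 11 − 8 = 3.00.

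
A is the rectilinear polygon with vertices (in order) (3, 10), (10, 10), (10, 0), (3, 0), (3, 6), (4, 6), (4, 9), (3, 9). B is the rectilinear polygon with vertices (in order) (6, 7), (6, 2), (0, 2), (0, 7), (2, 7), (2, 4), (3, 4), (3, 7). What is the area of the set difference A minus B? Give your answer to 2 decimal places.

53.00

|A| = 67, |A∩B| = 14.
|A ∖ B| = |A| − |A∩B| = 67 − 14 = 53.00.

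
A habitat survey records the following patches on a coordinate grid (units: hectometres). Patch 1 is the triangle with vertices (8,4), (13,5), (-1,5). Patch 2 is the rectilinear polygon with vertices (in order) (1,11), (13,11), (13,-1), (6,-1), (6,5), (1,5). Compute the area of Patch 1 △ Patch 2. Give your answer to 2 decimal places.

112.44

|Patch 1| = 7, |Patch 2| = 114, |Patch 1∩Patch 2| = 4.2778.
|Patch 1 △ Patch 2| = |Patch 1| + |Patch 2| − 2·|Patch 1∩Patch 2| = 7 + 114 − 8.5556 = 112.44.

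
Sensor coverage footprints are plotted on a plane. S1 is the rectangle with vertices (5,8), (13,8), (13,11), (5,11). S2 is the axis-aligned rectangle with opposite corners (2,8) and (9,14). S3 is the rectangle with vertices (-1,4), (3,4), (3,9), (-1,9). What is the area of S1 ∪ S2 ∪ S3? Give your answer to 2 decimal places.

73.00

By inclusion–exclusion:
Individual areas: |S1| = 24, |S2| = 42, |S3| = 20.
|S1∩S2|: x∈[5,9], y∈[8,11] → 4·3 = 12.
|S1∩S3| = 0 (no overlap).
|S2∩S3|: x∈[2,3], y∈[8,9] → 1·1 = 1.
|S1∩S2∩S3| = 0.
|S1 ∪ S2 ∪ S3| = 86 − 13 + 0 = 73.00.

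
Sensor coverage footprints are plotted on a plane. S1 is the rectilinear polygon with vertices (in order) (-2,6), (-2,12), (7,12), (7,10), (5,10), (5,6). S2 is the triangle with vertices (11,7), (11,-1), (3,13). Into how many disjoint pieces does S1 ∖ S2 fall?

2

S1 ∖ S2 splits into 2 disjoint pieces (area 40.2143, area 2.6667).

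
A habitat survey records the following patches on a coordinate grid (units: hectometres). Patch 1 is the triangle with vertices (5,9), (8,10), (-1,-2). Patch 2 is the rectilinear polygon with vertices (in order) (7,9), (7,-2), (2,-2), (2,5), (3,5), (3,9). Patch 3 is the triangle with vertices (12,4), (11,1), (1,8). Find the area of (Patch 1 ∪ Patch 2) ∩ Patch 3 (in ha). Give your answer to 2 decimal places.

5.38

The region (Patch 1 ∪ Patch 2) ∩ Patch 3 is the polygon with vertices (7,3.8), (3,6.6), (3,7.273), (7,5.818).
By the shoelace formula its area is 5.38.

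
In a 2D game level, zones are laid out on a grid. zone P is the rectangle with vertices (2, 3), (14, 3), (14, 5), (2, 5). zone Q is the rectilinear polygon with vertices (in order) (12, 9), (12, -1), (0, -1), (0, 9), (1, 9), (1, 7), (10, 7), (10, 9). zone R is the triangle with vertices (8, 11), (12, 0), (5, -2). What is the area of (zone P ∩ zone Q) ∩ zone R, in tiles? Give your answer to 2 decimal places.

The region (zone P ∩ zone Q) ∩ zone R is the polygon with vertices (10.182,5), (10.909,3), (6.154,3), (6.615,5).
By the shoelace formula its area is 8.32.

8.32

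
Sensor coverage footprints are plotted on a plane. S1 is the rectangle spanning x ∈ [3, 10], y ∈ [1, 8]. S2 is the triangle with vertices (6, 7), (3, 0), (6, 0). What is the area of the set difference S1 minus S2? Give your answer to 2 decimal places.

|S1| = 49, |S1∩S2| = 7.7143.
|S1 ∖ S2| = |S1| − |S1∩S2| = 49 − 7.7143 = 41.29.

41.29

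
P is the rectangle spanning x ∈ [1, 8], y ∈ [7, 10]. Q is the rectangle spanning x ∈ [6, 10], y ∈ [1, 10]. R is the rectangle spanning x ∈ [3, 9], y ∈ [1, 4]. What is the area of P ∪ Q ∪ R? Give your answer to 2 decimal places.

60.00

By inclusion–exclusion:
Individual areas: |P| = 21, |Q| = 36, |R| = 18.
|P∩Q|: x∈[6,8], y∈[7,10] → 2·3 = 6.
|P∩R| = 0 (no overlap).
|Q∩R|: x∈[6,9], y∈[1,4] → 3·3 = 9.
|P∩Q∩R| = 0.
|P ∪ Q ∪ R| = 75 − 15 + 0 = 60.00.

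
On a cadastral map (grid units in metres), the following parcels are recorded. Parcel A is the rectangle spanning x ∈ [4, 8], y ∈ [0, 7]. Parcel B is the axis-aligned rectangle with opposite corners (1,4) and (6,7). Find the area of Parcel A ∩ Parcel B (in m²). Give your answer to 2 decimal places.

|Parcel A∩Parcel B|: x∈[4,6], y∈[4,7] → 2·3 = 6.

6.00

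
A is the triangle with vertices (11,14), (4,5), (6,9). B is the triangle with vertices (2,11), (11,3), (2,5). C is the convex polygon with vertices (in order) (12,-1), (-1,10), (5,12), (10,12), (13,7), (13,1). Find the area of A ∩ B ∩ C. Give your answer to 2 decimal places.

The intersection is the polygon with vertices (5.462,7.923), (5.942,7.496), (4.361,5.464), (4.27,5.54).
By the shoelace formula its area is 0.98.

0.98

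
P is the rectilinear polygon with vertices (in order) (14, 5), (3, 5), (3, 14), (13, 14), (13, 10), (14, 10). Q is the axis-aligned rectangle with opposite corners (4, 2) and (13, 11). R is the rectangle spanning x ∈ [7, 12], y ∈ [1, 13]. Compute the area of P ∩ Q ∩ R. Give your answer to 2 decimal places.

The intersection is the polygon with vertices (12,11), (12,5), (7,5), (7,11).
By the shoelace formula its area is 30.00.

30.00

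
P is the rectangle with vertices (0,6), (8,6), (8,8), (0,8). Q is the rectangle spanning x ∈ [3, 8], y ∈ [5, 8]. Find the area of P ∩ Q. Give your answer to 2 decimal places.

|P∩Q|: x∈[3,8], y∈[6,8] → 5·2 = 10.

10.00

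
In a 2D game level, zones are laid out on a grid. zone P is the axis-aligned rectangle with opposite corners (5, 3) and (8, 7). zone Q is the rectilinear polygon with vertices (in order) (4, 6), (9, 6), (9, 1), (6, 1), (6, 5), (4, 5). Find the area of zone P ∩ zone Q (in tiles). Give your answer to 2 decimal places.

7.00

The intersection is the polygon with vertices (8,3), (6,3), (6,5), (5,5), (5,6), (8,6).
By the shoelace formula its area is 7.00.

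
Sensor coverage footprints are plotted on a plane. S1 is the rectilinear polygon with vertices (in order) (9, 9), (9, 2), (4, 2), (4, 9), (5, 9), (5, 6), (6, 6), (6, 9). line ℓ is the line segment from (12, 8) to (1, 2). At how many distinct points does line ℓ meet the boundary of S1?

The segment meets the boundary at (4,3.636), (9,6.364).

2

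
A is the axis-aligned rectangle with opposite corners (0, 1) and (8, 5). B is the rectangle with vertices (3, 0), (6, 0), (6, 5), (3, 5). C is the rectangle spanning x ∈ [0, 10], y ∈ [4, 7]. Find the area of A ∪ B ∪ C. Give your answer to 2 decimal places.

57.00

By inclusion–exclusion:
Individual areas: |A| = 32, |B| = 15, |C| = 30.
|A∩B|: x∈[3,6], y∈[1,5] → 3·4 = 12.
|A∩C|: x∈[0,8], y∈[4,5] → 8·1 = 8.
|B∩C|: x∈[3,6], y∈[4,5] → 3·1 = 3.
|A∩B∩C| = 3.
|A ∪ B ∪ C| = 77 − 23 + 3 = 57.00.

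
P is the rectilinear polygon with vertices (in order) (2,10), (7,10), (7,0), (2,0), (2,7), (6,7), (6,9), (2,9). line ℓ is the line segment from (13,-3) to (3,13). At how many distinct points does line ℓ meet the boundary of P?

4

The segment meets the boundary at (5.5,9), (6,8.2), (7,6.6), (4.875,10).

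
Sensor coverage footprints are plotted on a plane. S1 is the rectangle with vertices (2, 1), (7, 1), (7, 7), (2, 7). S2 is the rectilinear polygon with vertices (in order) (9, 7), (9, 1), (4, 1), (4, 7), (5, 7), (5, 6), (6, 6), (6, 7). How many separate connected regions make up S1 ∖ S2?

S1 ∖ S2 splits into 2 disjoint pieces (area 1, area 12).

2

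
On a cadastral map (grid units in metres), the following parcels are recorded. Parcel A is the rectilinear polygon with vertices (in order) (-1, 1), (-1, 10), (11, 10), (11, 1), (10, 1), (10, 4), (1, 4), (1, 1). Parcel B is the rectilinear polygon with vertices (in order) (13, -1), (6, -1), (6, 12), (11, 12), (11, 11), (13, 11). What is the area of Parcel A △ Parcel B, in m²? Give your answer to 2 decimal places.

|Parcel A| = 81, |Parcel B| = 89, |Parcel A∩Parcel B| = 33.
|Parcel A △ Parcel B| = |Parcel A| + |Parcel B| − 2·|Parcel A∩Parcel B| = 81 + 89 − 66 = 104.00.

104.00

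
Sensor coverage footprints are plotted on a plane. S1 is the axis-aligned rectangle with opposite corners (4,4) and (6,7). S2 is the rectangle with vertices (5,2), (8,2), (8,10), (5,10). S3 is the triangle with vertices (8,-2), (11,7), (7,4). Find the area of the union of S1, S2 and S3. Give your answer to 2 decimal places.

By inclusion–exclusion:
Individual areas: |S1| = 6, |S2| = 24, |S3| = 13.5.
|S1∩S2|: x∈[5,6], y∈[4,7] → 1·3 = 3.
|S1∩S3| = 0.
|S2∩S3| = 2.0417.
|S1∩S2∩S3| = 0.
|S1 ∪ S2 ∪ S3| = 43.5 − 5.0417 + 0 = 38.46.

38.46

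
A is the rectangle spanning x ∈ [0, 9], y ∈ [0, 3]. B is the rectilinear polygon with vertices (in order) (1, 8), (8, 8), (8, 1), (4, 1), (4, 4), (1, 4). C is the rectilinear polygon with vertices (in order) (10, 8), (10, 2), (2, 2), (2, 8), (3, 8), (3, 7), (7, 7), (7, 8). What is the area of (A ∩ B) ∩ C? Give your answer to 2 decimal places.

4.00

The region (A ∩ B) ∩ C is the polygon with vertices (8,2), (4,2), (4,3), (8,3).
By the shoelace formula its area is 4.00.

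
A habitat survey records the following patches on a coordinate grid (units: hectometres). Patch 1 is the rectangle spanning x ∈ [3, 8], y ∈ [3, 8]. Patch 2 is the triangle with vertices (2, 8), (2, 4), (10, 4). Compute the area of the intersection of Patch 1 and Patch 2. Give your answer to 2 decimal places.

The intersection is the polygon with vertices (8,4), (3,4), (3,7.5), (8,5).
By the shoelace formula its area is 11.25.

11.25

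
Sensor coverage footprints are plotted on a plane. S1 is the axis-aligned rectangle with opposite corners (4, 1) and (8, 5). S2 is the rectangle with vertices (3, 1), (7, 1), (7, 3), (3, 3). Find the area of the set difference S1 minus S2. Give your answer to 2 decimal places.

|S1∩S2|: x∈[4,7], y∈[1,3] → 3·2 = 6.
|S1| = 16.
|S1 ∖ S2| = |S1| − |S1∩S2| = 16 − 6 = 10.00.

10.00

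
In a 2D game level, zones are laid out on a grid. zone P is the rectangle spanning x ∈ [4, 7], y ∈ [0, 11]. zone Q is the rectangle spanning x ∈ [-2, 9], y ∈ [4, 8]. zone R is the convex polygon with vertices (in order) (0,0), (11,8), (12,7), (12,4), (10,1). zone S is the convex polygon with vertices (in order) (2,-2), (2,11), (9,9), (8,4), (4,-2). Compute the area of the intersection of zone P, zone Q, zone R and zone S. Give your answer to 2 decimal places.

The intersection is the polygon with vertices (7,5.091), (7,4), (5.5,4).
By the shoelace formula its area is 0.82.

0.82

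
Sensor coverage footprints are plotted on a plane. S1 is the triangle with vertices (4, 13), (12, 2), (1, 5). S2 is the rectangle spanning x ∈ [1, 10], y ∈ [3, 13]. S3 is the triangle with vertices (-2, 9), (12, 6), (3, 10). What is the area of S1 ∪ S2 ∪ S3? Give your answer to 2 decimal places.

94.91

By inclusion–exclusion:
Individual areas: |S1| = 48.5, |S2| = 90, |S3| = 14.5.
|S1∩S2| = 45.9167.
|S1∩S3| = 8.5978.
|S2∩S3| = 12.1754.
|S1∩S2∩S3| = 8.5978.
|S1 ∪ S2 ∪ S3| = 153 − 66.6899 + 8.5978 = 94.91.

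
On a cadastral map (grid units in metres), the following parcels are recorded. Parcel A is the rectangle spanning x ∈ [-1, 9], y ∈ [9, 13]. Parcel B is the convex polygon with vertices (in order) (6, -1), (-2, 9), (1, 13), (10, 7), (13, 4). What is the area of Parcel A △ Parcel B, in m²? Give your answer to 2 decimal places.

|Parcel A| = 40, |Parcel B| = 97, |Parcel A∩Parcel B| = 17.3333.
|Parcel A △ Parcel B| = |Parcel A| + |Parcel B| − 2·|Parcel A∩Parcel B| = 40 + 97 − 34.6667 = 102.33.

102.33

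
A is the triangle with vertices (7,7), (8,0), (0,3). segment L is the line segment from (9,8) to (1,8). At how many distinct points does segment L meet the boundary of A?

0

The segment lies entirely outside A and never meets its boundary.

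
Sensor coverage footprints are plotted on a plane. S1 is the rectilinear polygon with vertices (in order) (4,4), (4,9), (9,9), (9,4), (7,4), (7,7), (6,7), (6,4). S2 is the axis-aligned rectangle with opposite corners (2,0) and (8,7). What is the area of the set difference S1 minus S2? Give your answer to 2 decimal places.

13.00

|S1| = 22, |S1∩S2| = 9.
|S1 ∖ S2| = |S1| − |S1∩S2| = 22 − 9 = 13.00.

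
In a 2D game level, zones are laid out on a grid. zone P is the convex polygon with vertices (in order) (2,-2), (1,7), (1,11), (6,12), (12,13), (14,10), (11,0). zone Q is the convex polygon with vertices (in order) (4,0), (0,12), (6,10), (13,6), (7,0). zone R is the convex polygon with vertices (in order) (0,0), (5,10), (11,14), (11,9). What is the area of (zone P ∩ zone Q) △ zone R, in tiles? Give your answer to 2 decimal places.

75.21

|zone P ∩ zone Q| = 78.2117.
|(zone P ∩ zone Q) ∩ zone R| = 25.2521.
|(zone P ∩ zone Q) △ zone R| = 78.2117 + 47.5 − 50.5042 = 75.21.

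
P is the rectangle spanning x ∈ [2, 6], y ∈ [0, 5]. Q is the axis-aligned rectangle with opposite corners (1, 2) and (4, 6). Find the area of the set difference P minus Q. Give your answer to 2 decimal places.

|P∩Q|: x∈[2,4], y∈[2,5] → 2·3 = 6.
|P| = 20.
|P ∖ Q| = |P| − |P∩Q| = 20 − 6 = 14.00.

14.00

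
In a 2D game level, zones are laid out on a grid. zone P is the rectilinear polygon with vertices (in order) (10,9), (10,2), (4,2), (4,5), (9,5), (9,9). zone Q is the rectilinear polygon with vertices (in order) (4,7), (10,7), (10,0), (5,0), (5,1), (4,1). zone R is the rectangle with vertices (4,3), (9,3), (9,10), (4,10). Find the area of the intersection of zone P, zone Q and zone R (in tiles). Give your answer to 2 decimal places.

10.00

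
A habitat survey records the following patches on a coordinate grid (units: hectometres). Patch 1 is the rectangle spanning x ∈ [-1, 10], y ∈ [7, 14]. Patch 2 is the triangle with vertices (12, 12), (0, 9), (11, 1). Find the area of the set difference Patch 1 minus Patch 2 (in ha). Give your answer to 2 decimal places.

47.25

|Patch 1| = 77, |Patch 1∩Patch 2| = 29.75.
|Patch 1 ∖ Patch 2| = |Patch 1| − |Patch 1∩Patch 2| = 77 − 29.75 = 47.25.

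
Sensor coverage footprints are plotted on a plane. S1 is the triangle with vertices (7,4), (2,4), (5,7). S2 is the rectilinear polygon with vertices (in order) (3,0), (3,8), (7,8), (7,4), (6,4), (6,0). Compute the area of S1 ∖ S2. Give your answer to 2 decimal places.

0.50

|S1| = 7.5, |S1∩S2| = 7.
|S1 ∖ S2| = |S1| − |S1∩S2| = 7.5 − 7 = 0.50.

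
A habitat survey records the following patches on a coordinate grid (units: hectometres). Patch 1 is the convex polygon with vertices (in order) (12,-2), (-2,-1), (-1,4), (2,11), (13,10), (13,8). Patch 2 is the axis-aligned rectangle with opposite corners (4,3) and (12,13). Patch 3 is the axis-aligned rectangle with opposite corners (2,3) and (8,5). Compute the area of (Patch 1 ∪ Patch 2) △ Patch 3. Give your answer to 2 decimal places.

|Patch 1 ∪ Patch 2| = 177.8636.
|(Patch 1 ∪ Patch 2) ∩ Patch 3| = 12.
|(Patch 1 ∪ Patch 2) △ Patch 3| = 177.8636 + 12 − 24 = 165.86.

165.86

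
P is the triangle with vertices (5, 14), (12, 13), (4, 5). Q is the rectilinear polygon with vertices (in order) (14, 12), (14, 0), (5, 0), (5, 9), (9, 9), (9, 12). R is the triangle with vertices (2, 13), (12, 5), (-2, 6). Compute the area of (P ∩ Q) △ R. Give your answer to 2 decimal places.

48.94

|P ∩ Q| = 6.5.
|(P ∩ Q) ∩ R| = 4.2778.
|(P ∩ Q) △ R| = 6.5 + 51 − 8.5556 = 48.94.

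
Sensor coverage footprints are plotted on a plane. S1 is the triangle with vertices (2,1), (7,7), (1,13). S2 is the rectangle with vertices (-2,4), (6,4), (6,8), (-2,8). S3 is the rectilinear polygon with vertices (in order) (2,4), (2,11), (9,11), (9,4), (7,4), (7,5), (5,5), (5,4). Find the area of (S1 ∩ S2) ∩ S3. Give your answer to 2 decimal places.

The region (S1 ∩ S2) ∩ S3 is the polygon with vertices (2,4), (2,8), (6,8), (6,5.8), (5.333,5), (5,5), (5,4.6), (4.5,4).
By the shoelace formula its area is 14.58.

14.58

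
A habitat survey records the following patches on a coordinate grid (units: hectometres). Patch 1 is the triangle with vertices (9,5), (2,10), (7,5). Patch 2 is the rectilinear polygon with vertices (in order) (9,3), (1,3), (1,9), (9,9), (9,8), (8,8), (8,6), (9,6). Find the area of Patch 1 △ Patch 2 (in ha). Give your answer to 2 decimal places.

|Patch 1| = 5, |Patch 2| = 46, |Patch 1∩Patch 2| = 4.8.
|Patch 1 △ Patch 2| = |Patch 1| + |Patch 2| − 2·|Patch 1∩Patch 2| = 5 + 46 − 9.6 = 41.40.

41.40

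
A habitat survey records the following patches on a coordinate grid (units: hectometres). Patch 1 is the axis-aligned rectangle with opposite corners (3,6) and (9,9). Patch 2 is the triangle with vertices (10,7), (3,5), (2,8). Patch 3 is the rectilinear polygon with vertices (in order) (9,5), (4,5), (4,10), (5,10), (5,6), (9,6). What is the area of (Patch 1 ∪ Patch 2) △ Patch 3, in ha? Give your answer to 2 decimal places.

|Patch 1 ∪ Patch 2| = 21.3929.
|(Patch 1 ∪ Patch 2) ∩ Patch 3| = 3.8929.
|(Patch 1 ∪ Patch 2) △ Patch 3| = 21.3929 + 9 − 7.7857 = 22.61.

22.61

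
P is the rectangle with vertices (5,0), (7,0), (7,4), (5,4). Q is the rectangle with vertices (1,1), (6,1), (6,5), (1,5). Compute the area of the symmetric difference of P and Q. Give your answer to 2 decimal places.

22.00

|P∩Q|: x∈[5,6], y∈[1,4] → 1·3 = 3.
|P △ Q| = |P| + |Q| − 2·|P∩Q| = 8 + 20 − 6 = 22.00.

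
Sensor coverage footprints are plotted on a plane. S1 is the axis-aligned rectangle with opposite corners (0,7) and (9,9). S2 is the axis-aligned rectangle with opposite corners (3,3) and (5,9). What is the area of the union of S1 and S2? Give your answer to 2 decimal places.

By inclusion–exclusion:
Individual areas: |S1| = 18, |S2| = 12.
|S1∩S2|: x∈[3,5], y∈[7,9] → 2·2 = 4.
|S1 ∪ S2| = 30 − 4 = 26.00.

26.00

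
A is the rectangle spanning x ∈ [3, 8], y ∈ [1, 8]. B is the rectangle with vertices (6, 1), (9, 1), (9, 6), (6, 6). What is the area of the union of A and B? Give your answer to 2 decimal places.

40.00

By inclusion–exclusion:
Individual areas: |A| = 35, |B| = 15.
|A∩B|: x∈[6,8], y∈[1,6] → 2·5 = 10.
|A ∪ B| = 50 − 10 = 40.00.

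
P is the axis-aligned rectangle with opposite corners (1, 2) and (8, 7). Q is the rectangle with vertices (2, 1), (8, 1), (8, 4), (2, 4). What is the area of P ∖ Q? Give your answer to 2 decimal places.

23.00

|P∩Q|: x∈[2,8], y∈[2,4] → 6·2 = 12.
|P| = 35.
|P ∖ Q| = |P| − |P∩Q| = 35 − 12 = 23.00.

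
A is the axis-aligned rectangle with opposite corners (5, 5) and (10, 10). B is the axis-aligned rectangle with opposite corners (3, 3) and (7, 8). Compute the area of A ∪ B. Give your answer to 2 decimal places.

By inclusion–exclusion:
Individual areas: |A| = 25, |B| = 20.
|A∩B|: x∈[5,7], y∈[5,8] → 2·3 = 6.
|A ∪ B| = 45 − 6 = 39.00.

39.00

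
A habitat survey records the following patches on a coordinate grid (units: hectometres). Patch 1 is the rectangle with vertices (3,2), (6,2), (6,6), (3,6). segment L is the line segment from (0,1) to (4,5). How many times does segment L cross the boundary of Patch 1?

The segment meets the boundary at (3,4).

1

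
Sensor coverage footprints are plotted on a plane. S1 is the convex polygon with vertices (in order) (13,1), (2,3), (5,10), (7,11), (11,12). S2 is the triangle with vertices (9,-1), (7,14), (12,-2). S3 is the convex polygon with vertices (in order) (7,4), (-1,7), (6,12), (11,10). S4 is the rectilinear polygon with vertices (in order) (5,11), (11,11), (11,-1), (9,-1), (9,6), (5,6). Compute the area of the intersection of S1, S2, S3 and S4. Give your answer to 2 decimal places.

The intersection is the polygon with vertices (9.128,7.191), (8.333,6), (8.067,6), (7.4,11), (7.938,11).
By the shoelace formula its area is 4.23.

4.23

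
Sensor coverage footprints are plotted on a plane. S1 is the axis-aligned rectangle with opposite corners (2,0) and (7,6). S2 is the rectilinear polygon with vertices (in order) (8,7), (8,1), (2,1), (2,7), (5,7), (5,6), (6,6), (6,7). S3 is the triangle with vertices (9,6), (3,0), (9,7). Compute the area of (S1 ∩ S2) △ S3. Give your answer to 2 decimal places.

25.48

|S1 ∩ S2| = 25.
|(S1 ∩ S2) ∩ S3| = 1.2619.
|(S1 ∩ S2) △ S3| = 25 + 3 − 2.5238 = 25.48.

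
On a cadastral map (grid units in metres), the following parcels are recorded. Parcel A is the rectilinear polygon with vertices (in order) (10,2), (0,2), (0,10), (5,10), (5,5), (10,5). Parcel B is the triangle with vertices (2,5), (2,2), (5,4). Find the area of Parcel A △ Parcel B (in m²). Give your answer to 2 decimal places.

|Parcel A| = 55, |Parcel B| = 4.5, |Parcel A∩Parcel B| = 4.5.
|Parcel A △ Parcel B| = |Parcel A| + |Parcel B| − 2·|Parcel A∩Parcel B| = 55 + 4.5 − 9 = 50.50.

50.50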